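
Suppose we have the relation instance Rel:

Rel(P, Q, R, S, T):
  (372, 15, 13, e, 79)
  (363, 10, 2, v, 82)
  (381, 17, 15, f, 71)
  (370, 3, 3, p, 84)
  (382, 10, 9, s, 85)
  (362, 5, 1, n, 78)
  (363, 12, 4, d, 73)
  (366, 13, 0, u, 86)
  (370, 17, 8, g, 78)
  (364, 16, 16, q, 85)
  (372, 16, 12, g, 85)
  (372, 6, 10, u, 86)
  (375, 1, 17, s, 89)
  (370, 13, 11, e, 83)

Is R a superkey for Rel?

All 14 rows have distinct R values, so R → (all attributes) holds and R is a superkey.

Yes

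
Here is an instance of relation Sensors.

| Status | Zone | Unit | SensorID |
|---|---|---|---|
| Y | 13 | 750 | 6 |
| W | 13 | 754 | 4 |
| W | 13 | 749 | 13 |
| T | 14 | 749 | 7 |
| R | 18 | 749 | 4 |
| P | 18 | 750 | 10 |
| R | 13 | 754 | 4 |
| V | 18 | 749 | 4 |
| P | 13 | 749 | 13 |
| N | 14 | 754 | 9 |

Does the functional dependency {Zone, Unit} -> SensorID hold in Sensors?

Yes

(Zone=13, Unit=750): 1 row → SensorID = 6 ✓
(Zone=13, Unit=754): 2 rows → SensorID = 4, 4 ✓
(Zone=13, Unit=749): 2 rows → SensorID = 13, 13 ✓
(Zone=14, Unit=749): 1 row → SensorID = 7 ✓
(Zone=18, Unit=749): 2 rows → SensorID = 4, 4 ✓
(Zone=18, Unit=750): 1 row → SensorID = 10 ✓
(Zone=14, Unit=754): 1 row → SensorID = 9 ✓
Every {Zone, Unit} value is associated with a single SensorID value, so {Zone, Unit} -> SensorID holds.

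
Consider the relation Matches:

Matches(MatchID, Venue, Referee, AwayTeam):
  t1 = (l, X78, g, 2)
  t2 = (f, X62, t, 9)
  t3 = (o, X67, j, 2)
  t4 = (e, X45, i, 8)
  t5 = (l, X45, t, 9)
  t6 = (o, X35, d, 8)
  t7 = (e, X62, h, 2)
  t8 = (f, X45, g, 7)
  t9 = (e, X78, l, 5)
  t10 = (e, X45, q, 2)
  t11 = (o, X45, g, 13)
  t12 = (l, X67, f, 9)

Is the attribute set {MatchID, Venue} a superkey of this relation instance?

Rows 4 and 10 have the same {MatchID, Venue} value (MatchID=e, Venue=X45) but are distinct tuples, so {MatchID, Venue} does not determine every attribute — not a superkey.

No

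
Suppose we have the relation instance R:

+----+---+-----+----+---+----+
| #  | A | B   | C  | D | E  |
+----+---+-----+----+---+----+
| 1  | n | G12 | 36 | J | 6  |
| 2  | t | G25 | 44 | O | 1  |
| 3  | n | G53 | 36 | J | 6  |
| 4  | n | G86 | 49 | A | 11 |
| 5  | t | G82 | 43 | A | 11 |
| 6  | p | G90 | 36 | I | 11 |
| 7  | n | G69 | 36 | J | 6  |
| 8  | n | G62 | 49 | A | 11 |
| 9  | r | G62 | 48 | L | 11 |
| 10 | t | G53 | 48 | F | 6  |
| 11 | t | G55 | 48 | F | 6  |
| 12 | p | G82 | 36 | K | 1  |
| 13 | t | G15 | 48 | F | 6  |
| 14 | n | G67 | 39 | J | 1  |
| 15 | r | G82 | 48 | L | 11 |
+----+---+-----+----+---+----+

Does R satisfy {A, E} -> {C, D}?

Yes

(A=n, E=6): rows 1, 3, 7 → {C,D} = (36, J), (36, J), (36, J) ✓
(A=t, E=1): row 2 → {C,D} = (44, O) ✓
(A=n, E=11): rows 4, 8 → {C,D} = (49, A), (49, A) ✓
(A=t, E=11): row 5 → {C,D} = (43, A) ✓
(A=p, E=11): row 6 → {C,D} = (36, I) ✓
(A=r, E=11): rows 9, 15 → {C,D} = (48, L), (48, L) ✓
(A=t, E=6): rows 10, 11, 13 → {C,D} = (48, F), (48, F), (48, F) ✓
(A=p, E=1): row 12 → {C,D} = (36, K) ✓
(A=n, E=1): row 14 → {C,D} = (39, J) ✓
Every {A, E} value is associated with a single {C, D} value, so {A, E} -> {C, D} holds.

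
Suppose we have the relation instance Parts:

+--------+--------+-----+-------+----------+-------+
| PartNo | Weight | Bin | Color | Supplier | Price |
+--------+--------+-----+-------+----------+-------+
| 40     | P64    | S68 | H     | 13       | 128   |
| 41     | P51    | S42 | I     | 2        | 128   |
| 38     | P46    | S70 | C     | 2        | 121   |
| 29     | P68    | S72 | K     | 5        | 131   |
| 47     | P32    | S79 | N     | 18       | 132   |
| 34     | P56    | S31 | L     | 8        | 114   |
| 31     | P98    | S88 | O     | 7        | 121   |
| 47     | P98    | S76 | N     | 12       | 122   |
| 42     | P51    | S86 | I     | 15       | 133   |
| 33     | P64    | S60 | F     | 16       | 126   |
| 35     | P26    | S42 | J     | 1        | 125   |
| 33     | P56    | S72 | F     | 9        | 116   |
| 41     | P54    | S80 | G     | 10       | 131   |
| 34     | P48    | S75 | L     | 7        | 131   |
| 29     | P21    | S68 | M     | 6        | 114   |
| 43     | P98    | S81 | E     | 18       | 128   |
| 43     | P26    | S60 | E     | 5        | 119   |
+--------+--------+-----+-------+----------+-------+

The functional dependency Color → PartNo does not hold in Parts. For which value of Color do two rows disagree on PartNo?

Color=H: 1 row → PartNo = 40 ✓
Color=I: 2 rows → PartNo takes values {41, 42} — violation
Color=C: 1 row → PartNo = 38 ✓
Color=K: 1 row → PartNo = 29 ✓
Color=N: 2 rows → PartNo = 47, 47 ✓
Color=L: 2 rows → PartNo = 34, 34 ✓
Color=O: 1 row → PartNo = 31 ✓
Color=F: 2 rows → PartNo = 33, 33 ✓
Color=J: 1 row → PartNo = 35 ✓
Color=G: 1 row → PartNo = 41 ✓
Color=M: 1 row → PartNo = 29 ✓
Color=E: 2 rows → PartNo = 43, 43 ✓
The only Color value with inconsistent PartNo is Color=I.

I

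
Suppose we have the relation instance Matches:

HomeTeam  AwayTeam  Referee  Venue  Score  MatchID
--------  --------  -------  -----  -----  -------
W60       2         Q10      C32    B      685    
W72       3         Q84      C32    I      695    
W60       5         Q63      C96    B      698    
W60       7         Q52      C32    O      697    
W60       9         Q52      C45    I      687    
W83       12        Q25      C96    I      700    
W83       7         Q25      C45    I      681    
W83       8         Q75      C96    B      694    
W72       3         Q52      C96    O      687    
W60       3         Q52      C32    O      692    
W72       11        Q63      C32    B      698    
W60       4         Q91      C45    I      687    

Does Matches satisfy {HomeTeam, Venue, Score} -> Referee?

(HomeTeam=W60, Venue=C32, Score=B): 1 row → Referee = Q10 ✓
(HomeTeam=W72, Venue=C32, Score=I): 1 row → Referee = Q84 ✓
(HomeTeam=W60, Venue=C96, Score=B): 1 row → Referee = Q63 ✓
(HomeTeam=W60, Venue=C32, Score=O): 2 rows → Referee = Q52, Q52 ✓
(HomeTeam=W60, Venue=C45, Score=I): 2 rows → Referee takes values {Q52, Q91} — violation
(HomeTeam=W83, Venue=C96, Score=I): 1 row → Referee = Q25 ✓
(HomeTeam=W83, Venue=C45, Score=I): 1 row → Referee = Q25 ✓
(HomeTeam=W83, Venue=C96, Score=B): 1 row → Referee = Q75 ✓
(HomeTeam=W72, Venue=C96, Score=O): 1 row → Referee = Q52 ✓
(HomeTeam=W72, Venue=C32, Score=B): 1 row → Referee = Q63 ✓
Two rows agree on {HomeTeam, Venue, Score} but differ on Referee, so {HomeTeam, Venue, Score} -> Referee does not hold.

No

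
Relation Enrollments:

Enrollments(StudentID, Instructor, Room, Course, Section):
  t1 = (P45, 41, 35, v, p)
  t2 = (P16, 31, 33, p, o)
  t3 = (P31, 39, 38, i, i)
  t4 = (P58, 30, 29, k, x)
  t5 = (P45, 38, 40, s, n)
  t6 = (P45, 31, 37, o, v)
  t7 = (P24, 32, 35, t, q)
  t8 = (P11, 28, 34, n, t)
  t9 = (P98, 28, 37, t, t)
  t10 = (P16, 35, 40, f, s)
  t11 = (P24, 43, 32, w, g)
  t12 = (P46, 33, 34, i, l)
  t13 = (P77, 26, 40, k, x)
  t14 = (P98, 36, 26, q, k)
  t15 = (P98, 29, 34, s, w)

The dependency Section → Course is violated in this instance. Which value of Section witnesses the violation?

Section=p: row 1 → Course = v ✓
Section=o: row 2 → Course = p ✓
Section=i: row 3 → Course = i ✓
Section=x: rows 4, 13 → Course = k, k ✓
Section=n: row 5 → Course = s ✓
Section=v: row 6 → Course = o ✓
Section=q: row 7 → Course = t ✓
Section=t: rows 8, 9 → Course takes values {n, t} — violation
Section=s: row 10 → Course = f ✓
Section=g: row 11 → Course = w ✓
Section=l: row 12 → Course = i ✓
Section=k: row 14 → Course = q ✓
Section=w: row 15 → Course = s ✓
The only Section value with inconsistent Course is Section=t.

t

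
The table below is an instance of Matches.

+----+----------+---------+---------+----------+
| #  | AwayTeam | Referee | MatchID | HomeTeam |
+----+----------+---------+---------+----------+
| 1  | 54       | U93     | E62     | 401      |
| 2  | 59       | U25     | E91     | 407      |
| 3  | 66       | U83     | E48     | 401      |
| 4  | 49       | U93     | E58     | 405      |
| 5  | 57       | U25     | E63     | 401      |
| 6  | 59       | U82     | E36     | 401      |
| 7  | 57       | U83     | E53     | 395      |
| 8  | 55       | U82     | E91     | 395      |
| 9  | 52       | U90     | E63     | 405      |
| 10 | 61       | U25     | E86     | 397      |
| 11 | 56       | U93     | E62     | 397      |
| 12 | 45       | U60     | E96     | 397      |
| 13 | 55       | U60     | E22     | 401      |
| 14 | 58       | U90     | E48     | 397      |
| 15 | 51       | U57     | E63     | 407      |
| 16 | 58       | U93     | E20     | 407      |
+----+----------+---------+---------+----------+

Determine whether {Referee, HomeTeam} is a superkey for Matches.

Yes

All 16 rows have distinct {Referee, HomeTeam} values, so {Referee, HomeTeam} → (all attributes) holds and {Referee, HomeTeam} is a superkey.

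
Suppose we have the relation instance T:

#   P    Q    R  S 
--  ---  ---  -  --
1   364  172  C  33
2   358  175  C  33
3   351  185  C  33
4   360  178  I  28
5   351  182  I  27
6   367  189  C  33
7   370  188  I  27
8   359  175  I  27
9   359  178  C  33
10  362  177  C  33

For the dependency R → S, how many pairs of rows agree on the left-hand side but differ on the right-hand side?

R=C: all 6 rows agree on S — 0 pairs.
R=I: violating pairs (4,5), (4,7), (4,8) — 3 pairs.

3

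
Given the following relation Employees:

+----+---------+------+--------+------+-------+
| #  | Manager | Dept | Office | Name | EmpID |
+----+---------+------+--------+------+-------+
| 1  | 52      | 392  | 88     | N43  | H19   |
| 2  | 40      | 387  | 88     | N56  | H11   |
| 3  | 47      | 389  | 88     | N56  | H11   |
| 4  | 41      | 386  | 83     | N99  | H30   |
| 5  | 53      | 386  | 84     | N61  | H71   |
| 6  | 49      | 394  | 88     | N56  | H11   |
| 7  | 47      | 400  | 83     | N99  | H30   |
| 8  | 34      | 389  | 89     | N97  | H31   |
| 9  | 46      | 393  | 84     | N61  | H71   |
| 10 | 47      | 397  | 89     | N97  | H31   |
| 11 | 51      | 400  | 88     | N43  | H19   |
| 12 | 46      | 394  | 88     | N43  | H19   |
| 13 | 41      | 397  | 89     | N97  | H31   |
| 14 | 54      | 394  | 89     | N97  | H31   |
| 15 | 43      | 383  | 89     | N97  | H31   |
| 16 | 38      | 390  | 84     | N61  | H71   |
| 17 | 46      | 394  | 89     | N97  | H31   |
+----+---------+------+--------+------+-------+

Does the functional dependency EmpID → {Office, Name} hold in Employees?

EmpID=H19: rows 1, 11, 12 → {Office,Name} = (88, N43), (88, N43), (88, N43) ✓
EmpID=H11: rows 2, 3, 6 → {Office,Name} = (88, N56), (88, N56), (88, N56) ✓
EmpID=H30: rows 4, 7 → {Office,Name} = (83, N99), (83, N99) ✓
EmpID=H71: rows 5, 9, 16 → {Office,Name} = (84, N61), (84, N61), (84, N61) ✓
EmpID=H31: rows 8, 10, 13, 14, 15, 17 → {Office,Name} = (89, N97), (89, N97), (89, N97), (89, N97), (89, N97), (89, N97) ✓
Every EmpID value is associated with a single {Office, Name} value, so EmpID → {Office, Name} holds.

Yes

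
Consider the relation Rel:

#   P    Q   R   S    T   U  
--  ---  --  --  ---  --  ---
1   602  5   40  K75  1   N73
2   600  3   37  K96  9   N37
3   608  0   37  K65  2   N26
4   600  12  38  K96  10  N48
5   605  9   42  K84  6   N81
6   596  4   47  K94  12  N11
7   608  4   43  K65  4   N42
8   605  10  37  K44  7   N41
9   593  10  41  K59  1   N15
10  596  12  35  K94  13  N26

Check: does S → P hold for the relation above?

S=K75: row 1 → P = 602 ✓
S=K96: rows 2, 4 → P = 600, 600 ✓
S=K65: rows 3, 7 → P = 608, 608 ✓
S=K84: row 5 → P = 605 ✓
S=K94: rows 6, 10 → P = 596, 596 ✓
S=K44: row 8 → P = 605 ✓
S=K59: row 9 → P = 593 ✓
Every S value is associated with a single P value, so S → P holds.

Yes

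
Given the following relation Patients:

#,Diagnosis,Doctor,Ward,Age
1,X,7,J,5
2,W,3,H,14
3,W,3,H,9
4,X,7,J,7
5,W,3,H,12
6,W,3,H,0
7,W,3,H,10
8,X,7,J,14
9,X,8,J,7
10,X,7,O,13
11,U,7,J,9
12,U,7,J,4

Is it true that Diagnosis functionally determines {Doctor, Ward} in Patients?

Diagnosis=X: rows 1, 4, 8, 9, 10 → {Doctor,Ward} takes values {(7, J), (8, J), (7, O)} — violation
Diagnosis=W: rows 2, 3, 5, 6, 7 → {Doctor,Ward} = (3, H), (3, H), (3, H), (3, H), (3, H) ✓
Diagnosis=U: rows 11, 12 → {Doctor,Ward} = (7, J), (7, J) ✓
Two rows agree on Diagnosis but differ on {Doctor, Ward}, so Diagnosis -> {Doctor, Ward} does not hold.

No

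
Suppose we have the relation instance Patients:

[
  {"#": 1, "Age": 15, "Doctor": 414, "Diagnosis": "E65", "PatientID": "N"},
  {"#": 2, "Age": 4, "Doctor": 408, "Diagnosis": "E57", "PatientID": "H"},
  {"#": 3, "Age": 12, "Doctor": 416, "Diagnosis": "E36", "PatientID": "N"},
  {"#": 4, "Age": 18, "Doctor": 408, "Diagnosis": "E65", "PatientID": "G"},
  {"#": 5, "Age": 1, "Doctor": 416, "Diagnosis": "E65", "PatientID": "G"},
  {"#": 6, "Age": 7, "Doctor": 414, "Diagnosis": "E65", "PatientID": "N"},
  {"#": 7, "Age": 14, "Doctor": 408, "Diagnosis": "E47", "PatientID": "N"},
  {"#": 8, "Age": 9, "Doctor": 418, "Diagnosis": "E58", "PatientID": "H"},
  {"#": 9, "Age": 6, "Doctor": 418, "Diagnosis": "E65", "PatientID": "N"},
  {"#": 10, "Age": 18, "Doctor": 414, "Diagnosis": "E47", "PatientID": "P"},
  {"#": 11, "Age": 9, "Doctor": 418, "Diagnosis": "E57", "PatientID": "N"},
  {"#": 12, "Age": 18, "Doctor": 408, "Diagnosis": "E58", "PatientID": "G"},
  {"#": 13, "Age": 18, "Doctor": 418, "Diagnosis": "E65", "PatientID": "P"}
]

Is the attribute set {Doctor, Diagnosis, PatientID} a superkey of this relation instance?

Rows 1 and 6 have the same {Doctor, Diagnosis, PatientID} value (Doctor=414, Diagnosis=E65, PatientID=N) but are distinct tuples, so {Doctor, Diagnosis, PatientID} does not determine every attribute — not a superkey.

No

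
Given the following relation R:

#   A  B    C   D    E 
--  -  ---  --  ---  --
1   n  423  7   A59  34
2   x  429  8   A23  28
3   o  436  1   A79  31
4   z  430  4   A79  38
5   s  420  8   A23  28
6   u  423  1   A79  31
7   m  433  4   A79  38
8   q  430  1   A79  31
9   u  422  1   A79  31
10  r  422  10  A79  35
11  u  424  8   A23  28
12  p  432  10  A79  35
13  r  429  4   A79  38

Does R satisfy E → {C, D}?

E=34: row 1 → {C,D} = (7, A59) ✓
E=28: rows 2, 5, 11 → {C,D} = (8, A23), (8, A23), (8, A23) ✓
E=31: rows 3, 6, 8, 9 → {C,D} = (1, A79), (1, A79), (1, A79), (1, A79) ✓
E=38: rows 4, 7, 13 → {C,D} = (4, A79), (4, A79), (4, A79) ✓
E=35: rows 10, 12 → {C,D} = (10, A79), (10, A79) ✓
Every E value is associated with a single {C, D} value, so E → {C, D} holds.

Yes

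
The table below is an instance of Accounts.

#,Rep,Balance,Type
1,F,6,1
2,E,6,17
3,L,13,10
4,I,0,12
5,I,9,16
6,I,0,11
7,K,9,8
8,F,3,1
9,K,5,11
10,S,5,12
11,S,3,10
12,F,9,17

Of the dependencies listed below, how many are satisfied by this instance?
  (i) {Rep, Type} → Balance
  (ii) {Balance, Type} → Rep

1

(i) {Rep, Type} → Balance: (Rep=F, Type=1): rows 1, 8 → Balance takes values {6, 3} — violation — fails.
(ii) {Balance, Type} → Rep: every LHS value maps to a single RHS value — holds.
1 of the 2 dependencies holds.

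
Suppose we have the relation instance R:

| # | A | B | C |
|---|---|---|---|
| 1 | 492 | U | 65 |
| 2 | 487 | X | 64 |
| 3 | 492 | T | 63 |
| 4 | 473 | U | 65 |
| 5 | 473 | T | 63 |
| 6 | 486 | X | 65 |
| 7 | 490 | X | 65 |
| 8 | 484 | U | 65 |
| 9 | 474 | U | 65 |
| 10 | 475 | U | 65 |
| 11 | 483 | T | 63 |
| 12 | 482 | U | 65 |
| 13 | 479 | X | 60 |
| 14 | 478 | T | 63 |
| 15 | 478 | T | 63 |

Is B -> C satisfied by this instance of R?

B=U: rows 1, 4, 8, 9, 10, 12 → C = 65, 65, 65, 65, 65, 65 ✓
B=X: rows 2, 6, 7, 13 → C takes values {64, 65, 60} — violation
B=T: rows 3, 5, 11, 14, 15 → C = 63, 63, 63, 63, 63 ✓
Two rows agree on B but differ on C, so B -> C does not hold.

No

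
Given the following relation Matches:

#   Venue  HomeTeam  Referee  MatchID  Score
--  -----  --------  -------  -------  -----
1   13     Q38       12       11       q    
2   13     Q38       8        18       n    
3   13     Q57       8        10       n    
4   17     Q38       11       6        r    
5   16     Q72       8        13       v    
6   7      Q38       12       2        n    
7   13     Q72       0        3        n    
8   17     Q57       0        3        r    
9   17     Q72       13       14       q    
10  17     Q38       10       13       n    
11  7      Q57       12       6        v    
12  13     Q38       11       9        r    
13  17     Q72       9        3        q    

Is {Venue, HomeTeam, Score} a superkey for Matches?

No

Rows 9 and 13 have the same {Venue, HomeTeam, Score} value (Venue=17, HomeTeam=Q72, Score=q) but are distinct tuples, so {Venue, HomeTeam, Score} does not determine every attribute — not a superkey.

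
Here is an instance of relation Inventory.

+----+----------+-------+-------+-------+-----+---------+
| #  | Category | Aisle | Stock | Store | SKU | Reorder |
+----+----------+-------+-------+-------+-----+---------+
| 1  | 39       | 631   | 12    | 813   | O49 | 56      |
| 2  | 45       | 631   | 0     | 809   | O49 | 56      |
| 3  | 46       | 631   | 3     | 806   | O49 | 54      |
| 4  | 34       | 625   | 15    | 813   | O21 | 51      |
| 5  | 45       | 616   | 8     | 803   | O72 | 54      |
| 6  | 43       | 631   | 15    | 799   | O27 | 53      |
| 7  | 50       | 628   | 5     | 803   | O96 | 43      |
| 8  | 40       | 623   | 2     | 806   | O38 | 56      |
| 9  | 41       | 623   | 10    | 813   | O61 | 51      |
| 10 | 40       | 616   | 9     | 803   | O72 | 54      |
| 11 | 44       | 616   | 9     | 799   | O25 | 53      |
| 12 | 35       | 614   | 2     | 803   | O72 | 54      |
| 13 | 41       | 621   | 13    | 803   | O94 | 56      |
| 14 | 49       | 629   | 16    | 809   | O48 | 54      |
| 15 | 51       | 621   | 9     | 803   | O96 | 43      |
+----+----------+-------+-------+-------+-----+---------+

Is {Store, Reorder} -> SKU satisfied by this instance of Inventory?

(Store=813, Reorder=56): row 1 → SKU = O49 ✓
(Store=809, Reorder=56): row 2 → SKU = O49 ✓
(Store=806, Reorder=54): row 3 → SKU = O49 ✓
(Store=813, Reorder=51): rows 4, 9 → SKU takes values {O21, O61} — violation
(Store=803, Reorder=54): rows 5, 10, 12 → SKU = O72, O72, O72 ✓
(Store=799, Reorder=53): rows 6, 11 → SKU takes values {O27, O25} — violation
(Store=803, Reorder=43): rows 7, 15 → SKU = O96, O96 ✓
(Store=806, Reorder=56): row 8 → SKU = O38 ✓
(Store=803, Reorder=56): row 13 → SKU = O94 ✓
(Store=809, Reorder=54): row 14 → SKU = O48 ✓
Two rows agree on {Store, Reorder} but differ on SKU, so {Store, Reorder} -> SKU does not hold.

No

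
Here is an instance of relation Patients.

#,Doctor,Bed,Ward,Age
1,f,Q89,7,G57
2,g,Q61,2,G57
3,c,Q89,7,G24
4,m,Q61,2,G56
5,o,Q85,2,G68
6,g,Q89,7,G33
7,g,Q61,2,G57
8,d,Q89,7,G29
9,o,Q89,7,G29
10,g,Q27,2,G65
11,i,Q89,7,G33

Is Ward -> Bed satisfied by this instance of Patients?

No

Ward=7: rows 1, 3, 6, 8, 9, 11 → Bed = Q89, Q89, Q89, Q89, Q89, Q89 ✓
Ward=2: rows 2, 4, 5, 7, 10 → Bed takes values {Q61, Q85, Q27} — violation
Two rows agree on Ward but differ on Bed, so Ward -> Bed does not hold.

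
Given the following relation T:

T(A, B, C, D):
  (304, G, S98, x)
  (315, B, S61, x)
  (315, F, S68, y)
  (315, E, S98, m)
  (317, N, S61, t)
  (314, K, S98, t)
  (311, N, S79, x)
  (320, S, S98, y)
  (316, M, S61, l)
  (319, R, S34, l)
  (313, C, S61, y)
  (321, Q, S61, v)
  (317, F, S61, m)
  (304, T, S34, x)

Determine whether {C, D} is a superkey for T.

Yes

All 14 rows have distinct {C, D} values, so {C, D} → (all attributes) holds and {C, D} is a superkey.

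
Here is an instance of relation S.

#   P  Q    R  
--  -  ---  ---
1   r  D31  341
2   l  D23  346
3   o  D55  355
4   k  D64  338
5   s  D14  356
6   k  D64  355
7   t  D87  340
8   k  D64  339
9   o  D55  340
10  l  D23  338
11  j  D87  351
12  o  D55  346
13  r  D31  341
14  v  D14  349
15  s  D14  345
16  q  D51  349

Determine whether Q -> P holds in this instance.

No

Q=D31: rows 1, 13 → P = r, r ✓
Q=D23: rows 2, 10 → P = l, l ✓
Q=D55: rows 3, 9, 12 → P = o, o, o ✓
Q=D64: rows 4, 6, 8 → P = k, k, k ✓
Q=D14: rows 5, 14, 15 → P takes values {s, v} — violation
Q=D87: rows 7, 11 → P takes values {t, j} — violation
Q=D51: row 16 → P = q ✓
Two rows agree on Q but differ on P, so Q -> P does not hold.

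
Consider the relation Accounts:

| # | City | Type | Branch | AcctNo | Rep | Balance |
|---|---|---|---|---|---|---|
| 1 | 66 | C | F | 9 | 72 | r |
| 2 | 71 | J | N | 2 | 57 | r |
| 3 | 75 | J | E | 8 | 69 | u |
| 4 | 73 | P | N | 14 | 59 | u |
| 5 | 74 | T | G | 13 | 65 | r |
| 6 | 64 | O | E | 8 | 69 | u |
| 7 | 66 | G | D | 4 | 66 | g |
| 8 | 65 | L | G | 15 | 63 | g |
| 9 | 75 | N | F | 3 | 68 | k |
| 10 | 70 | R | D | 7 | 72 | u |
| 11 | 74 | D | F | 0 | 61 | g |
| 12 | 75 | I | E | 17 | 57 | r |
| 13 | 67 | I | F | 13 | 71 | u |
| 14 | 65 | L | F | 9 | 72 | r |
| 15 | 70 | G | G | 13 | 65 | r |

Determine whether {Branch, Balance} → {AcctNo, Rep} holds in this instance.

(Branch=F, Balance=r): rows 1, 14 → {AcctNo,Rep} = (9, 72), (9, 72) ✓
(Branch=N, Balance=r): row 2 → {AcctNo,Rep} = (2, 57) ✓
(Branch=E, Balance=u): rows 3, 6 → {AcctNo,Rep} = (8, 69), (8, 69) ✓
(Branch=N, Balance=u): row 4 → {AcctNo,Rep} = (14, 59) ✓
(Branch=G, Balance=r): rows 5, 15 → {AcctNo,Rep} = (13, 65), (13, 65) ✓
(Branch=D, Balance=g): row 7 → {AcctNo,Rep} = (4, 66) ✓
(Branch=G, Balance=g): row 8 → {AcctNo,Rep} = (15, 63) ✓
(Branch=F, Balance=k): row 9 → {AcctNo,Rep} = (3, 68) ✓
(Branch=D, Balance=u): row 10 → {AcctNo,Rep} = (7, 72) ✓
(Branch=F, Balance=g): row 11 → {AcctNo,Rep} = (0, 61) ✓
(Branch=E, Balance=r): row 12 → {AcctNo,Rep} = (17, 57) ✓
(Branch=F, Balance=u): row 13 → {AcctNo,Rep} = (13, 71) ✓
Every {Branch, Balance} value is associated with a single {AcctNo, Rep} value, so {Branch, Balance} → {AcctNo, Rep} holds.

Yes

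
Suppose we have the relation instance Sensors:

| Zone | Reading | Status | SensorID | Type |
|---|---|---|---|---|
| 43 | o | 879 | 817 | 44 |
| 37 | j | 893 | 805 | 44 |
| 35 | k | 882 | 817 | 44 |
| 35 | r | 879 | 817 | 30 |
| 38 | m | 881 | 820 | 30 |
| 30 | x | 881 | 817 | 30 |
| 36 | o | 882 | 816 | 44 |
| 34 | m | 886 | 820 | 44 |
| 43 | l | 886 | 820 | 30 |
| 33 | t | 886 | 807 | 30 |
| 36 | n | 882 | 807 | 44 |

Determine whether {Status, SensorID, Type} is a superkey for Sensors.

All 11 rows have distinct {Status, SensorID, Type} values, so {Status, SensorID, Type} → (all attributes) holds and {Status, SensorID, Type} is a superkey.

Yes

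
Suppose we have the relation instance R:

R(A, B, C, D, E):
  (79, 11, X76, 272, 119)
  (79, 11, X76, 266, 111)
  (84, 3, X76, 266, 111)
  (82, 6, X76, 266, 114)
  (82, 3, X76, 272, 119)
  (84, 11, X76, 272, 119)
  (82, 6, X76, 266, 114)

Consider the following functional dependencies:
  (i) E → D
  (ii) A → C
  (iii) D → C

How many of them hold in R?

3

(i) E → D: every LHS value maps to a single RHS value — holds.
(ii) A → C: every LHS value maps to a single RHS value — holds.
(iii) D → C: every LHS value maps to a single RHS value — holds.
3 of the 3 dependencies hold.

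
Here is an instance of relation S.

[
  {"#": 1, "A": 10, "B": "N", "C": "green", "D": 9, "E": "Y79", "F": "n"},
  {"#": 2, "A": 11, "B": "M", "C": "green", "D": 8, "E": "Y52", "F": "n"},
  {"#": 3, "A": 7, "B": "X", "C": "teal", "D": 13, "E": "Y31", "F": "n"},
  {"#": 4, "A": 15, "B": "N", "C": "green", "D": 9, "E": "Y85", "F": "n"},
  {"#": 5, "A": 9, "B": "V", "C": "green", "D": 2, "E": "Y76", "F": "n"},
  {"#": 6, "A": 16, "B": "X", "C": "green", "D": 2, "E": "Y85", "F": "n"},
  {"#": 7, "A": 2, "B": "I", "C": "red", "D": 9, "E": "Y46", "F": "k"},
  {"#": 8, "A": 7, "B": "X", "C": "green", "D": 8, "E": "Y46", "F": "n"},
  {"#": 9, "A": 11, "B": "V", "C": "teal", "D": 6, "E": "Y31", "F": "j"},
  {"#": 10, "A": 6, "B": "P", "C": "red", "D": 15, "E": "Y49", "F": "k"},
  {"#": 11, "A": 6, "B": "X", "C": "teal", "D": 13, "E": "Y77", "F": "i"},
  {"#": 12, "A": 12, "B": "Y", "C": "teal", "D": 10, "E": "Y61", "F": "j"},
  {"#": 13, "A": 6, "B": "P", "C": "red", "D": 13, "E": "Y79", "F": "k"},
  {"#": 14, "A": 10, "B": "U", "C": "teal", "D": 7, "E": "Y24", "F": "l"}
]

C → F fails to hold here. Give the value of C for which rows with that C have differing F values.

C=green: rows 1, 2, 4, 5, 6, 8 → F = n, n, n, n, n, n ✓
C=teal: rows 3, 9, 11, 12, 14 → F takes values {n, j, i, l} — violation
C=red: rows 7, 10, 13 → F = k, k, k ✓
The only C value with inconsistent F is C=teal.

teal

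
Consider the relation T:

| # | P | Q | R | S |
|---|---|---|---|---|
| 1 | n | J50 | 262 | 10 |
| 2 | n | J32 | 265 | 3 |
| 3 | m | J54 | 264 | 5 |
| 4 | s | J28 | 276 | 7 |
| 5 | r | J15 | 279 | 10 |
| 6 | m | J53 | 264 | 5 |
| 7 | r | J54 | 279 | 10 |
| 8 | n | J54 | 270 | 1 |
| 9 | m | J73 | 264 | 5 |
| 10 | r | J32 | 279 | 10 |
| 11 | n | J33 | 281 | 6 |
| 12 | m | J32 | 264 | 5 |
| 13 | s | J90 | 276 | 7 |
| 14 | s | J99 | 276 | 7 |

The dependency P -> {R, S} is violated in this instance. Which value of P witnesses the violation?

P=n: rows 1, 2, 8, 11 → {R,S} takes values {(262, 10), (265, 3), (270, 1), (281, 6)} — violation
P=m: rows 3, 6, 9, 12 → {R,S} = (264, 5), (264, 5), (264, 5), (264, 5) ✓
P=s: rows 4, 13, 14 → {R,S} = (276, 7), (276, 7), (276, 7) ✓
P=r: rows 5, 7, 10 → {R,S} = (279, 10), (279, 10), (279, 10) ✓
The only P value with inconsistent RHS is P=n.

n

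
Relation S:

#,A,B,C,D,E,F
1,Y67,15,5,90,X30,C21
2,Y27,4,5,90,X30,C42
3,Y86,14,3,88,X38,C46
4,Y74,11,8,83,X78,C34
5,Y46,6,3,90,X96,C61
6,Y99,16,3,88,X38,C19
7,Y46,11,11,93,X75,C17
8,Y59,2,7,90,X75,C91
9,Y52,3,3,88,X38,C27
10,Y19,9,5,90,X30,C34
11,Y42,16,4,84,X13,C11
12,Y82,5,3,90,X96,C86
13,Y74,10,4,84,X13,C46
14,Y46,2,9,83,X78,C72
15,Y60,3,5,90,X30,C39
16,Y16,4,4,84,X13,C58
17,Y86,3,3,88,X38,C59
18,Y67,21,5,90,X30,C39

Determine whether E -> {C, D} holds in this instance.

No

E=X30: rows 1, 2, 10, 15, 18 → {C,D} = (5, 90), (5, 90), (5, 90), (5, 90), (5, 90) ✓
E=X38: rows 3, 6, 9, 17 → {C,D} = (3, 88), (3, 88), (3, 88), (3, 88) ✓
E=X78: rows 4, 14 → {C,D} takes values {(8, 83), (9, 83)} — violation
E=X96: rows 5, 12 → {C,D} = (3, 90), (3, 90) ✓
E=X75: rows 7, 8 → {C,D} takes values {(11, 93), (7, 90)} — violation
E=X13: rows 11, 13, 16 → {C,D} = (4, 84), (4, 84), (4, 84) ✓
Two rows agree on E but differ on {C, D}, so E -> {C, D} does not hold.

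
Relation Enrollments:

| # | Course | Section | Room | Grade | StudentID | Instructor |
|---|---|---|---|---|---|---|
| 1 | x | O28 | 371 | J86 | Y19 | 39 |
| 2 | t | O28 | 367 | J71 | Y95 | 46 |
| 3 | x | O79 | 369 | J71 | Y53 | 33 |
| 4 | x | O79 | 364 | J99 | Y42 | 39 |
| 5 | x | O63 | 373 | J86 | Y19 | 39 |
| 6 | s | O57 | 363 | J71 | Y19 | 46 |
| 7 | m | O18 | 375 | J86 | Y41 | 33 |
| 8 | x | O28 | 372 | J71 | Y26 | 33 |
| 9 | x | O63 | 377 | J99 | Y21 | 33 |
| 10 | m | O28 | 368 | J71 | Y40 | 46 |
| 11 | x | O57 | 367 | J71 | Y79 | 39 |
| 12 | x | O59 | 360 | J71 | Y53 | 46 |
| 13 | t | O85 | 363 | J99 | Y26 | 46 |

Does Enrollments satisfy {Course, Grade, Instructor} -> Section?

No

(Course=x, Grade=J86, Instructor=39): rows 1, 5 → Section takes values {O28, O63} — violation
(Course=t, Grade=J71, Instructor=46): row 2 → Section = O28 ✓
(Course=x, Grade=J71, Instructor=33): rows 3, 8 → Section takes values {O79, O28} — violation
(Course=x, Grade=J99, Instructor=39): row 4 → Section = O79 ✓
(Course=s, Grade=J71, Instructor=46): row 6 → Section = O57 ✓
(Course=m, Grade=J86, Instructor=33): row 7 → Section = O18 ✓
(Course=x, Grade=J99, Instructor=33): row 9 → Section = O63 ✓
(Course=m, Grade=J71, Instructor=46): row 10 → Section = O28 ✓
(Course=x, Grade=J71, Instructor=39): row 11 → Section = O57 ✓
(Course=x, Grade=J71, Instructor=46): row 12 → Section = O59 ✓
(Course=t, Grade=J99, Instructor=46): row 13 → Section = O85 ✓
Two rows agree on {Course, Grade, Instructor} but differ on Section, so {Course, Grade, Instructor} -> Section does not hold.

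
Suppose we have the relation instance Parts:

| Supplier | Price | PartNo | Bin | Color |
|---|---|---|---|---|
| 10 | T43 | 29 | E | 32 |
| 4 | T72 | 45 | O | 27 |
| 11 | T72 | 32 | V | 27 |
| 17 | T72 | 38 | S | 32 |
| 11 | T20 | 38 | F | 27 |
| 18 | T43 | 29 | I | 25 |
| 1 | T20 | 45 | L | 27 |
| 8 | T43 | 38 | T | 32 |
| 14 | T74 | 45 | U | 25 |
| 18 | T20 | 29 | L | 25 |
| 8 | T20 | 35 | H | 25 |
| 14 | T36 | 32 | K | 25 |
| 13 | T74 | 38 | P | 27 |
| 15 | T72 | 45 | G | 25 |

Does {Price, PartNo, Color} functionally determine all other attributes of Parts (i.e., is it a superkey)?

All 14 rows have distinct {Price, PartNo, Color} values, so {Price, PartNo, Color} → (all attributes) holds and {Price, PartNo, Color} is a superkey.

Yes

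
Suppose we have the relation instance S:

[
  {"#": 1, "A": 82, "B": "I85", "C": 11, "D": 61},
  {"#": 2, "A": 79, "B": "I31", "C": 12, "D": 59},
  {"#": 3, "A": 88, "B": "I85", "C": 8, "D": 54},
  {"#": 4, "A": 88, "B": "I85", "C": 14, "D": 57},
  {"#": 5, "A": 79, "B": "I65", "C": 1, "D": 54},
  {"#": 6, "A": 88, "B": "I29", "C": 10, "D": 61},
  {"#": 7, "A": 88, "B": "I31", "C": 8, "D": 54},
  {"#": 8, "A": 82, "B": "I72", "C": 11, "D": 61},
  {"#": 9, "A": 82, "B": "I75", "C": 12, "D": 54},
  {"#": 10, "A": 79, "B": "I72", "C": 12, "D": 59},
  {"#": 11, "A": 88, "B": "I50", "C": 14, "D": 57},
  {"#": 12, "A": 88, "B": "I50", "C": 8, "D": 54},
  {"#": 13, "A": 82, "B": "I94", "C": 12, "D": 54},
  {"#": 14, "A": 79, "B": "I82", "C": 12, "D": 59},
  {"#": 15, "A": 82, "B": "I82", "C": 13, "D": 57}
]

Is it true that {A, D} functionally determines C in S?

(A=82, D=61): rows 1, 8 → C = 11, 11 ✓
(A=79, D=59): rows 2, 10, 14 → C = 12, 12, 12 ✓
(A=88, D=54): rows 3, 7, 12 → C = 8, 8, 8 ✓
(A=88, D=57): rows 4, 11 → C = 14, 14 ✓
(A=79, D=54): row 5 → C = 1 ✓
(A=88, D=61): row 6 → C = 10 ✓
(A=82, D=54): rows 9, 13 → C = 12, 12 ✓
(A=82, D=57): row 15 → C = 13 ✓
Every {A, D} value is associated with a single C value, so {A, D} -> C holds.

Yes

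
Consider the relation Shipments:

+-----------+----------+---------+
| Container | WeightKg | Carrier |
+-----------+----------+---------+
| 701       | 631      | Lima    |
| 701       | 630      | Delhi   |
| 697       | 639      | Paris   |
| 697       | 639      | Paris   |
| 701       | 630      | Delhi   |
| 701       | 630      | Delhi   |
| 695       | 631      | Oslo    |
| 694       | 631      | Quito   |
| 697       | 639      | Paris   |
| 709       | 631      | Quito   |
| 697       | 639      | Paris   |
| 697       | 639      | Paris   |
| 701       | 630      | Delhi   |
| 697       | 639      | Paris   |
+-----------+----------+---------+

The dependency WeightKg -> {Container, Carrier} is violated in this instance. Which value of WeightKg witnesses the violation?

WeightKg=631: 4 rows → {Container,Carrier} takes values {(701, Lima), (695, Oslo), (694, Quito), (709, Quito)} — violation
WeightKg=630: 4 rows → {Container,Carrier} = (701, Delhi), (701, Delhi), (701, Delhi), (701, Delhi) ✓
WeightKg=639: 6 rows → {Container,Carrier} = (697, Paris), (697, Paris), (697, Paris), (697, Paris), (697, Paris), (697, Paris) ✓
The only WeightKg value with inconsistent RHS is WeightKg=631.

631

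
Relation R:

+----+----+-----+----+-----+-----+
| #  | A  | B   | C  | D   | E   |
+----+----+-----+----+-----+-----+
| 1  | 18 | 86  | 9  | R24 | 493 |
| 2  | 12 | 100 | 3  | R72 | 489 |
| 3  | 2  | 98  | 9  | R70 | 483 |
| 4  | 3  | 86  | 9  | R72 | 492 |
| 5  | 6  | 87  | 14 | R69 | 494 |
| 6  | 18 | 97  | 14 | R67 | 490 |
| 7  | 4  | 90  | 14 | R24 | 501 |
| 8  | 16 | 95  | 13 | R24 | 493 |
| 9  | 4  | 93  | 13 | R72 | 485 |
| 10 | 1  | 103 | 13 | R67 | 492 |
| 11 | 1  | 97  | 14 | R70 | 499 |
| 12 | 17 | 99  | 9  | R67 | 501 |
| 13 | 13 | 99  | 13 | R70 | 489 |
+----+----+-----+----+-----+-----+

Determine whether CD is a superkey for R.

Yes

All 13 rows have distinct CD values, so CD → (all attributes) holds and CD is a superkey.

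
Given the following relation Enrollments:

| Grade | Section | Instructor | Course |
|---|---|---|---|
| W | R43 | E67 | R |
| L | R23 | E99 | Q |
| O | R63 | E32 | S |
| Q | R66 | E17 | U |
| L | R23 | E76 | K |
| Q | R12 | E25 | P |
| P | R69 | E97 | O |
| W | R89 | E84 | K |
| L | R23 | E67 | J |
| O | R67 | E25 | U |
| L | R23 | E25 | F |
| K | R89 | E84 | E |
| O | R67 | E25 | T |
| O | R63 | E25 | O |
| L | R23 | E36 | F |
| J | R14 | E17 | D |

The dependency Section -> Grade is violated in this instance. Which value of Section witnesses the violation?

Section=R43: 1 row → Grade = W ✓
Section=R23: 5 rows → Grade = L, L, L, L, L ✓
Section=R63: 2 rows → Grade = O, O ✓
Section=R66: 1 row → Grade = Q ✓
Section=R12: 1 row → Grade = Q ✓
Section=R69: 1 row → Grade = P ✓
Section=R89: 2 rows → Grade takes values {W, K} — violation
Section=R67: 2 rows → Grade = O, O ✓
Section=R14: 1 row → Grade = J ✓
The only Section value with inconsistent Grade is Section=R89.

R89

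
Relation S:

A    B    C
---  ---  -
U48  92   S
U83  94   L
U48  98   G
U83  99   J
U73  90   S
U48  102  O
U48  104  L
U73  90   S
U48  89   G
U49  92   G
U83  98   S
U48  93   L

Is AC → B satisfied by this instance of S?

(A=U48, C=S): 1 row → B = 92 ✓
(A=U83, C=L): 1 row → B = 94 ✓
(A=U48, C=G): 2 rows → B takes values {98, 89} — violation
(A=U83, C=J): 1 row → B = 99 ✓
(A=U73, C=S): 2 rows → B = 90, 90 ✓
(A=U48, C=O): 1 row → B = 102 ✓
(A=U48, C=L): 2 rows → B takes values {104, 93} — violation
(A=U49, C=G): 1 row → B = 92 ✓
(A=U83, C=S): 1 row → B = 98 ✓
Two rows agree on AC but differ on B, so AC → B does not hold.

No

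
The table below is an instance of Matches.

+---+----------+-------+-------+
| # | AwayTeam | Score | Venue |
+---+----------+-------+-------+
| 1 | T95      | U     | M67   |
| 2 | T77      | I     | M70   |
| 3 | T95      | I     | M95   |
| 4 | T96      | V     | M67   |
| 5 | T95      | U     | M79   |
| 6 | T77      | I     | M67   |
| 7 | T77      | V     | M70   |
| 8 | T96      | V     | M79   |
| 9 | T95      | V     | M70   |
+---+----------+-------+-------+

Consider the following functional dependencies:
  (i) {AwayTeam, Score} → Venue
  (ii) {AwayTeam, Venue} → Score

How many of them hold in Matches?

0

(i) {AwayTeam, Score} → Venue: (AwayTeam=T95, Score=U): rows 1, 5 → Venue takes values {M67, M79} — violation; (AwayTeam=T77, Score=I): rows 2, 6 → Venue takes values {M70, M67} — violation; (AwayTeam=T96, Score=V): rows 4, 8 → Venue takes values {M67, M79} — violation — fails.
(ii) {AwayTeam, Venue} → Score: (AwayTeam=T77, Venue=M70): rows 2, 7 → Score takes values {I, V} — violation — fails.
None of the 2 dependencies hold.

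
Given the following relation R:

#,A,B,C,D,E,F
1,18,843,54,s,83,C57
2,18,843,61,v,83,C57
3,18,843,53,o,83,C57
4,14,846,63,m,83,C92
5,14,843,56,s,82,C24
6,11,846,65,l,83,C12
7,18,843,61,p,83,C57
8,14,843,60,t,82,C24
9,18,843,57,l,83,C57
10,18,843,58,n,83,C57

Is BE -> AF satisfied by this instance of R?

(B=843, E=83): rows 1, 2, 3, 7, 9, 10 → {A,F} = (18, C57), (18, C57), (18, C57), (18, C57), (18, C57), (18, C57) ✓
(B=846, E=83): rows 4, 6 → {A,F} takes values {(14, C92), (11, C12)} — violation
(B=843, E=82): rows 5, 8 → {A,F} = (14, C24), (14, C24) ✓
Two rows agree on BE but differ on AF, so BE -> AF does not hold.

No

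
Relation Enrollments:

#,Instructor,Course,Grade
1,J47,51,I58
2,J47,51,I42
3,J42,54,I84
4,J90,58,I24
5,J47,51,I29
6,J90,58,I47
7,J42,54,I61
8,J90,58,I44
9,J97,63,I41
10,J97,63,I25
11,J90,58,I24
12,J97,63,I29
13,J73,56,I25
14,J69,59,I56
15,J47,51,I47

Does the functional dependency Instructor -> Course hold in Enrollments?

Instructor=J47: rows 1, 2, 5, 15 → Course = 51, 51, 51, 51 ✓
Instructor=J42: rows 3, 7 → Course = 54, 54 ✓
Instructor=J90: rows 4, 6, 8, 11 → Course = 58, 58, 58, 58 ✓
Instructor=J97: rows 9, 10, 12 → Course = 63, 63, 63 ✓
Instructor=J73: row 13 → Course = 56 ✓
Instructor=J69: row 14 → Course = 59 ✓
Every Instructor value is associated with a single Course value, so Instructor -> Course holds.

Yes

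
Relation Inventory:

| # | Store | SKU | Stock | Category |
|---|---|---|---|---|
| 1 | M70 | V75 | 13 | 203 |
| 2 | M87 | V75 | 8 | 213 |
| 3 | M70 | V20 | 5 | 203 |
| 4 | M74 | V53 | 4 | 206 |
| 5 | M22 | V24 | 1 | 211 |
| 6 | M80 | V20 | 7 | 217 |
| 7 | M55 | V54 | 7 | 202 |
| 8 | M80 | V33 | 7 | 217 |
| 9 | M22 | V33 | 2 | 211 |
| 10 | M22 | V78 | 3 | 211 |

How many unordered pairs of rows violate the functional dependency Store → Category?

Store=M70: all 2 rows agree on Category — 0 pairs.
Store=M22: all 3 rows agree on Category — 0 pairs.
Store=M80: all 2 rows agree on Category — 0 pairs.

0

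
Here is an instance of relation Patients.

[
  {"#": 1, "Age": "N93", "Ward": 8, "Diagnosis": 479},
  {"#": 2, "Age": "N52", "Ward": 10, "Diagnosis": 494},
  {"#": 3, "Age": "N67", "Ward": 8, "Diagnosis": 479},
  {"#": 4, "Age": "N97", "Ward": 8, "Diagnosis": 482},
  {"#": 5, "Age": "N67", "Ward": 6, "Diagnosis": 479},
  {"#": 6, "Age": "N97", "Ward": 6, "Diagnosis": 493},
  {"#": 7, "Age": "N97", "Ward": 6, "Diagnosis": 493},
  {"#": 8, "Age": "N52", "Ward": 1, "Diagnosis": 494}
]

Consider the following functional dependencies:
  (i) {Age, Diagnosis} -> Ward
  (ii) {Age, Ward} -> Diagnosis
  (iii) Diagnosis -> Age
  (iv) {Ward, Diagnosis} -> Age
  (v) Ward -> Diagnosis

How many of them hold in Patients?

1

(i) {Age, Diagnosis} -> Ward: (Age=N52, Diagnosis=494): rows 2, 8 → Ward takes values {10, 1} — violation; (Age=N67, Diagnosis=479): rows 3, 5 → Ward takes values {8, 6} — violation — fails.
(ii) {Age, Ward} -> Diagnosis: every LHS value maps to a single RHS value — holds.
(iii) Diagnosis -> Age: Diagnosis=479: rows 1, 3, 5 → Age takes values {N93, N67} — violation — fails.
(iv) {Ward, Diagnosis} -> Age: (Ward=8, Diagnosis=479): rows 1, 3 → Age takes values {N93, N67} — violation — fails.
(v) Ward -> Diagnosis: Ward=8: rows 1, 3, 4 → Diagnosis takes values {479, 482} — violation; Ward=6: rows 5, 6, 7 → Diagnosis takes values {479, 493} — violation — fails.
1 of the 5 dependencies holds.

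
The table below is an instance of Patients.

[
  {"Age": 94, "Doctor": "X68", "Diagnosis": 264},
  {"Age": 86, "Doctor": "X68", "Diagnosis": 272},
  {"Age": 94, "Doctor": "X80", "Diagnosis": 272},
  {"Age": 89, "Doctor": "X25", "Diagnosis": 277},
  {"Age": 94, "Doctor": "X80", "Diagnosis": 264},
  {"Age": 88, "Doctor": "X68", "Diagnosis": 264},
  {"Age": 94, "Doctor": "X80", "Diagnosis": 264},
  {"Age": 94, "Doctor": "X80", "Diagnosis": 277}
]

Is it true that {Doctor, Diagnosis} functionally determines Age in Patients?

(Doctor=X68, Diagnosis=264): 2 rows → Age takes values {94, 88} — violation
(Doctor=X68, Diagnosis=272): 1 row → Age = 86 ✓
(Doctor=X80, Diagnosis=272): 1 row → Age = 94 ✓
(Doctor=X25, Diagnosis=277): 1 row → Age = 89 ✓
(Doctor=X80, Diagnosis=264): 2 rows → Age = 94, 94 ✓
(Doctor=X80, Diagnosis=277): 1 row → Age = 94 ✓
Two rows agree on {Doctor, Diagnosis} but differ on Age, so {Doctor, Diagnosis} → Age does not hold.

No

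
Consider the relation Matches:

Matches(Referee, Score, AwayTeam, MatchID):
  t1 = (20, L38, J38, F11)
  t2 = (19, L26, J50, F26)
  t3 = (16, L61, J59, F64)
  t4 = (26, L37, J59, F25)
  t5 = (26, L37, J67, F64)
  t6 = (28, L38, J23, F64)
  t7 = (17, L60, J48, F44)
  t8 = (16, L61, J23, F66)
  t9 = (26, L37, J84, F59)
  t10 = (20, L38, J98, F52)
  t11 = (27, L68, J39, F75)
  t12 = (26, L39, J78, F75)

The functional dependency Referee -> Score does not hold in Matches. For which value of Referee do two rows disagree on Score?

26

Referee=20: rows 1, 10 → Score = L38, L38 ✓
Referee=19: row 2 → Score = L26 ✓
Referee=16: rows 3, 8 → Score = L61, L61 ✓
Referee=26: rows 4, 5, 9, 12 → Score takes values {L37, L39} — violation
Referee=28: row 6 → Score = L38 ✓
Referee=17: row 7 → Score = L60 ✓
Referee=27: row 11 → Score = L68 ✓
The only Referee value with inconsistent Score is Referee=26.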